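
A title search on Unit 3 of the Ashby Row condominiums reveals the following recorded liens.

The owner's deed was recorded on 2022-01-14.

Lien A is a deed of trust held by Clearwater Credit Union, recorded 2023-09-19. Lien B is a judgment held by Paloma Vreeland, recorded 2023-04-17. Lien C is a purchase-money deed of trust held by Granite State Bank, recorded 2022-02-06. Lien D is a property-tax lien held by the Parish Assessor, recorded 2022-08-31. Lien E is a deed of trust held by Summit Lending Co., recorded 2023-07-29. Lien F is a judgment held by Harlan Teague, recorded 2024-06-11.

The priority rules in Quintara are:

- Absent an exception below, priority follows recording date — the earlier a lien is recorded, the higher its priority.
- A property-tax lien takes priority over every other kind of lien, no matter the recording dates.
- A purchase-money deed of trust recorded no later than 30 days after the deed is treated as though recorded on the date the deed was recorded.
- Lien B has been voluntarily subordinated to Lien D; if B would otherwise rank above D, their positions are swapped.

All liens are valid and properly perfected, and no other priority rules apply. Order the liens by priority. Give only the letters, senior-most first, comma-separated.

First, effective dates: C relates back to the deed date 2022-01-14.
D, as a property-tax lien, has superpriority and ranks first.
Remaining liens by effective date: C (2022-01-14), B (2023-04-17), E (2023-07-29), A (2023-09-19), F (2024-06-11).
B already ranks below D; the subordination has no effect.

D, C, B, E, A, F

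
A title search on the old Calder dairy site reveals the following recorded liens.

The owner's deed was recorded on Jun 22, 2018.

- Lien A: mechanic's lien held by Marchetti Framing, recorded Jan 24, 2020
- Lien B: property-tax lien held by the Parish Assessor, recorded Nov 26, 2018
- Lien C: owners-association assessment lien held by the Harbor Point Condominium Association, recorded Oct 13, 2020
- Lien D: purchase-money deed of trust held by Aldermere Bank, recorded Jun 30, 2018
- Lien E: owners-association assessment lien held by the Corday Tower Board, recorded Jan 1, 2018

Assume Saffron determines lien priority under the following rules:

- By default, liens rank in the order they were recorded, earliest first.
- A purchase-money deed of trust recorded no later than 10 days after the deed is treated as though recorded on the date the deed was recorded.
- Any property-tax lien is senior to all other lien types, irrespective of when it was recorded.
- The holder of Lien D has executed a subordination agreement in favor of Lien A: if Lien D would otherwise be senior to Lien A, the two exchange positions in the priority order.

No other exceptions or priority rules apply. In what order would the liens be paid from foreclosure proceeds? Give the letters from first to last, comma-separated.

Effective dates: D was recorded within the 10-day window, so its effective date is the deed date Jun 22, 2018.
B is a property-tax lien, so it outranks all other liens regardless of date.
The other liens, earliest effective date first: E (Jan 1, 2018), D (Jun 22, 2018), A (Jan 24, 2020), C (Oct 13, 2020).
D is senior to A before the subordination, so the two trade places.

B, E, A, D, C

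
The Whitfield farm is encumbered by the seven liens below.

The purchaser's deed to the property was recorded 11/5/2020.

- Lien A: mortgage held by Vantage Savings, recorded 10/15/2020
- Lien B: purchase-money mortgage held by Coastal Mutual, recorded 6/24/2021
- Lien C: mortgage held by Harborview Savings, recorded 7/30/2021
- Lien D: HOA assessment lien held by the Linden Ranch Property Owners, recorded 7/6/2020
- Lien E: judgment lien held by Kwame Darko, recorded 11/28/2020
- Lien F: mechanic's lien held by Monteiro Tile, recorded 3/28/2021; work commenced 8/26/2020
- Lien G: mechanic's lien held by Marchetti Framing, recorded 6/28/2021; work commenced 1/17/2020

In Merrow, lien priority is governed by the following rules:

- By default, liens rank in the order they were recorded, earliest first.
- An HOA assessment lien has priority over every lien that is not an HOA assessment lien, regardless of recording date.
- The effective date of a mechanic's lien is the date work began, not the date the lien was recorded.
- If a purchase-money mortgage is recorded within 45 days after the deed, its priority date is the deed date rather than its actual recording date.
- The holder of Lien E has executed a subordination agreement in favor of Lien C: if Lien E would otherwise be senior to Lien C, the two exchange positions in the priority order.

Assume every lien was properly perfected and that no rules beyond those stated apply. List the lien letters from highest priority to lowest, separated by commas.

Effective dates: B was recorded 231 days after the deed, outside the 45-day window, so it keeps its recording date; F's effective date is 8/26/2020, when work began; G relates back to 1/17/2020 (work commenced).
D is an HOA assessment lien and takes priority over every other lien.
Among the remaining liens, by effective date: G (1/17/2020), F (8/26/2020), A (10/15/2020), E (11/28/2020), B (6/24/2021), C (7/30/2021).
Because E would otherwise rank above C, the subordination swaps them.

D, G, F, A, C, B, E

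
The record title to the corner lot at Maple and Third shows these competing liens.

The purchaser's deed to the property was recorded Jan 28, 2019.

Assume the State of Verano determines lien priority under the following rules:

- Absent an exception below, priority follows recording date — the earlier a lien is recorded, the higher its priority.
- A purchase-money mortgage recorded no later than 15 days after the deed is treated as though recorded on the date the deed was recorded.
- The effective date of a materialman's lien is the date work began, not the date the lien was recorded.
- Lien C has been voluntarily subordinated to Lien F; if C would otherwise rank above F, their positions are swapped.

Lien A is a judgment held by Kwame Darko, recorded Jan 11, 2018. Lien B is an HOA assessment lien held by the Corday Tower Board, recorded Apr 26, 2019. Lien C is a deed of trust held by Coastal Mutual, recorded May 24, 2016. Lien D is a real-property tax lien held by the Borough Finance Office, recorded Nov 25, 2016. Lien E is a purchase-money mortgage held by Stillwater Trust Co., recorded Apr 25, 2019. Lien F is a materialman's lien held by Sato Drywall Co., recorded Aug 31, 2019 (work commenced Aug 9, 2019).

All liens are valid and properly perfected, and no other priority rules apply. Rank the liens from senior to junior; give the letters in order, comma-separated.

F, D, A, E, B, C

First, effective dates: E was recorded 87 days after the deed — beyond 15 days — so no relation-back applies; F is treated as recorded Aug 9, 2019, the work-commencement date.
Sorted by effective date: C (May 24, 2016), D (Nov 25, 2016), A (Jan 11, 2018), E (Apr 25, 2019), B (Apr 26, 2019), F (Aug 9, 2019).
C would otherwise be senior to F, so under the subordination agreement C and F exchange positions.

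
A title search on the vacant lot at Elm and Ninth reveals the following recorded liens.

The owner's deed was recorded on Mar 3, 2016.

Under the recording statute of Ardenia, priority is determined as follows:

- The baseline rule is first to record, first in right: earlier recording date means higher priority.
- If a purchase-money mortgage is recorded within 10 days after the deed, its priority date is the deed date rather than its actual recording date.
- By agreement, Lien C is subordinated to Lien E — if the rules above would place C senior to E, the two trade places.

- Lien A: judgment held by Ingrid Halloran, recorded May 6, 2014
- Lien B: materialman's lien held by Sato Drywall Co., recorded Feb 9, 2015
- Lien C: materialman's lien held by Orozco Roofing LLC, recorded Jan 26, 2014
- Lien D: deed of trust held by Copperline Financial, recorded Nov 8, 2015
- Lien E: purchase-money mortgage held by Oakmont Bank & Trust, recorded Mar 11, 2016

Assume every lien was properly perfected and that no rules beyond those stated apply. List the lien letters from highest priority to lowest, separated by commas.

Effective dates: E's effective date is the deed date, Mar 3, 2016.
Ordering by effective date: C (Jan 26, 2014), A (May 6, 2014), B (Feb 9, 2015), D (Nov 8, 2015), E (Mar 3, 2016).
Because C would otherwise rank above E, the subordination swaps them.

E, A, B, D, C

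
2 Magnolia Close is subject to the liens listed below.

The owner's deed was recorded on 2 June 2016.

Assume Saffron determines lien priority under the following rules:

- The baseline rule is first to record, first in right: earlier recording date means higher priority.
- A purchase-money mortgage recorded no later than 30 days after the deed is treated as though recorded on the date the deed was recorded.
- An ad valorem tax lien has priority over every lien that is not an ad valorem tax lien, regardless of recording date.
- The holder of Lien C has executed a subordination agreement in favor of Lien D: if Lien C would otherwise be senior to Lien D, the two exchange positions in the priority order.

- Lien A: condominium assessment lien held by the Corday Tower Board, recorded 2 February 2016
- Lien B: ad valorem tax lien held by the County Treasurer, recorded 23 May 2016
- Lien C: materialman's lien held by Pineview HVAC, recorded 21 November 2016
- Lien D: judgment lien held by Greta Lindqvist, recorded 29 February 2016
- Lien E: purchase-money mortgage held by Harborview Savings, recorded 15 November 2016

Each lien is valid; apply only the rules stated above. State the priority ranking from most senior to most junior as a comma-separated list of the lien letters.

B, A, D, E, C

Effective dates after the stated exceptions: E missed the 30-day window (166 days after the deed), so its recording date stands.
B, as an ad valorem tax lien, has superpriority and ranks first.
Ordering the rest by effective date: A (2 February 2016), D (29 February 2016), E (15 November 2016), C (21 November 2016).
C is already junior to D, so the subordination agreement changes nothing.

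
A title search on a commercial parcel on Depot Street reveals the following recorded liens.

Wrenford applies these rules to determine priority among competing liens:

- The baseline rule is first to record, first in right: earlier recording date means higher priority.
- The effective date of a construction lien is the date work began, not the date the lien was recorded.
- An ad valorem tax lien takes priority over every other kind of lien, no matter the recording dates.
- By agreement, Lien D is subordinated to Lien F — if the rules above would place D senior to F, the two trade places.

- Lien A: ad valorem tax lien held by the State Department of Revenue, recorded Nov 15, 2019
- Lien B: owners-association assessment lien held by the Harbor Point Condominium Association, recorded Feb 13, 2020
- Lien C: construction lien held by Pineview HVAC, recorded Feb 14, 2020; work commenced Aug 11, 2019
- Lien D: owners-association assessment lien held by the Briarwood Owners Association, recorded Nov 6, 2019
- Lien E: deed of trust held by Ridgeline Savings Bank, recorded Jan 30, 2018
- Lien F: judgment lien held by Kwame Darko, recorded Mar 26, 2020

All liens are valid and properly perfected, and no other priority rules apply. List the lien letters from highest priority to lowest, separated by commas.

First, effective dates: C is treated as recorded Aug 11, 2019, the work-commencement date.
A, as an ad valorem tax lien, has superpriority and ranks first.
The other liens, earliest effective date first: E (Jan 30, 2018), C (Aug 11, 2019), D (Nov 6, 2019), B (Feb 13, 2020), F (Mar 26, 2020).
Because D would otherwise rank above F, the subordination swaps them.

A, E, C, F, B, D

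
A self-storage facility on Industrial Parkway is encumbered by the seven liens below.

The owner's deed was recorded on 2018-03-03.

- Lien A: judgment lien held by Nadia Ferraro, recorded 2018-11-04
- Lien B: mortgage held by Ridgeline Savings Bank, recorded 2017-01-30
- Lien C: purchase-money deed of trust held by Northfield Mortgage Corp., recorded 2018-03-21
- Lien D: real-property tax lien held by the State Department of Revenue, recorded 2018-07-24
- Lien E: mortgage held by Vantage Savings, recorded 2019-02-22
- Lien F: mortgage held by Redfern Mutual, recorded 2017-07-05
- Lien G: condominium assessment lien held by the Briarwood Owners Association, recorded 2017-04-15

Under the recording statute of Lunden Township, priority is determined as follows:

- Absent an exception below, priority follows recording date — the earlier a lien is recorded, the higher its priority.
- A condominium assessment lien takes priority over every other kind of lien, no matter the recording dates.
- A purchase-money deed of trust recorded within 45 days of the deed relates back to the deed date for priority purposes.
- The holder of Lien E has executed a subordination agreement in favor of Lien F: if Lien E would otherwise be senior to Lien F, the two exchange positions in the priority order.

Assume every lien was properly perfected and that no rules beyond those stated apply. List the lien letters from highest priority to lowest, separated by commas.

Effective dates after the stated exceptions: C was recorded within the 45-day window, so its effective date is the deed date 2018-03-03.
As a condominium assessment lien, G is senior to every other lien.
Remaining liens by effective date: B (2017-01-30), F (2017-07-05), C (2018-03-03), D (2018-07-24), A (2018-11-04), E (2019-02-22).
E is already junior to F, so the subordination agreement changes nothing.

G, B, F, C, D, A, E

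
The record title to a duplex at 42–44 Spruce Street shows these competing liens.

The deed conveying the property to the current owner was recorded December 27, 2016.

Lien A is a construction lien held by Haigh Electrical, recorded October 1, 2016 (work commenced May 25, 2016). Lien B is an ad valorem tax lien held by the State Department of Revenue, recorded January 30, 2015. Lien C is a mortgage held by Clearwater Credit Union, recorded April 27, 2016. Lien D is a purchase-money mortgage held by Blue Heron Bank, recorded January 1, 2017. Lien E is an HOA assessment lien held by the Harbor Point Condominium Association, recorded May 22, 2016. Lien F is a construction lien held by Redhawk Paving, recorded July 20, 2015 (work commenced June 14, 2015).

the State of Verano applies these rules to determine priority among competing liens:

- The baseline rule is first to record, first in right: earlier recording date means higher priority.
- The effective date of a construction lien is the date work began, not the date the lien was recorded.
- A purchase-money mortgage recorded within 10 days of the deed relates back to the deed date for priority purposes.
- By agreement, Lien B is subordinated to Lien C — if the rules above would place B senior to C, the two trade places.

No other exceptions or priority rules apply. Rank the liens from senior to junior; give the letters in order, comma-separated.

Adjusting effective dates: A's effective date is May 25, 2016, when work began; D relates back to the deed date December 27, 2016; F's effective date is June 14, 2015, when work began.
By effective date: B (January 30, 2015), F (June 14, 2015), C (April 27, 2016), E (May 22, 2016), A (May 25, 2016), D (December 27, 2016).
B would otherwise be senior to C, so under the subordination agreement B and C exchange positions.

C, F, B, E, A, D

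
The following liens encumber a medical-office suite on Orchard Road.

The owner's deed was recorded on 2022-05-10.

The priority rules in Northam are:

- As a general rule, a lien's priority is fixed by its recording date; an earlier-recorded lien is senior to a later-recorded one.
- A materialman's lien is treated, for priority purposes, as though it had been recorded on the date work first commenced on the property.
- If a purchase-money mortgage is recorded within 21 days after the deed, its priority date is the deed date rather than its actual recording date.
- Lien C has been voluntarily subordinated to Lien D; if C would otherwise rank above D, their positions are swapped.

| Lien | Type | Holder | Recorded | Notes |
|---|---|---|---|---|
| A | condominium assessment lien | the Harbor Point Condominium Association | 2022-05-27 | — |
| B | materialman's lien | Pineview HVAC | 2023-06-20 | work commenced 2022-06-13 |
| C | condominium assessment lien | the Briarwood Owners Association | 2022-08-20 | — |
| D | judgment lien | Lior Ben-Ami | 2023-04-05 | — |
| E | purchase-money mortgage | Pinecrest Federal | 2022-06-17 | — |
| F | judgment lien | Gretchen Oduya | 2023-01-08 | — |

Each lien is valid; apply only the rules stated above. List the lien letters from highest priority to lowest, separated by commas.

A, B, E, D, F, C

Effective dates after the stated exceptions: B's effective date is 2022-06-13, when work began; E was recorded 38 days after the deed — beyond 21 days — so no relation-back applies.
By effective date, earliest first: A (2022-05-27), B (2022-06-13), E (2022-06-17), C (2022-08-20), F (2023-01-08), D (2023-04-05).
Because C would otherwise rank above D, the subordination swaps them.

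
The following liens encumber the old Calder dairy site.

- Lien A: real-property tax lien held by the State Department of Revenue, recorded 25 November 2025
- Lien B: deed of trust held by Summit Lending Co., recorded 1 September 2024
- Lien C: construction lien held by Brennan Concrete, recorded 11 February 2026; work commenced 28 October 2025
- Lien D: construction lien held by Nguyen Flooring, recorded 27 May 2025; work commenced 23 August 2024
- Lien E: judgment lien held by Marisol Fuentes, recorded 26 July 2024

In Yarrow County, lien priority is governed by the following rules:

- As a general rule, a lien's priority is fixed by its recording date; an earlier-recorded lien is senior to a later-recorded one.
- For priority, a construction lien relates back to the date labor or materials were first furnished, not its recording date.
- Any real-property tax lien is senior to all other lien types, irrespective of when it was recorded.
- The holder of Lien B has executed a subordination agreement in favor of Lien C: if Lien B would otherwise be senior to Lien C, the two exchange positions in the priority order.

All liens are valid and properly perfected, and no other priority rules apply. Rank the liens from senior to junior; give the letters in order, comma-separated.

A, E, D, C, B

Effective dates: C's effective date is 28 October 2025, when work began; D's effective date is 23 August 2024, when work began.
A is a real-property tax lien and takes priority over every other lien.
Ordering the rest by effective date: E (26 July 2024), D (23 August 2024), B (1 September 2024), C (28 October 2025).
B would otherwise be senior to C, so under the subordination agreement B and C exchange positions.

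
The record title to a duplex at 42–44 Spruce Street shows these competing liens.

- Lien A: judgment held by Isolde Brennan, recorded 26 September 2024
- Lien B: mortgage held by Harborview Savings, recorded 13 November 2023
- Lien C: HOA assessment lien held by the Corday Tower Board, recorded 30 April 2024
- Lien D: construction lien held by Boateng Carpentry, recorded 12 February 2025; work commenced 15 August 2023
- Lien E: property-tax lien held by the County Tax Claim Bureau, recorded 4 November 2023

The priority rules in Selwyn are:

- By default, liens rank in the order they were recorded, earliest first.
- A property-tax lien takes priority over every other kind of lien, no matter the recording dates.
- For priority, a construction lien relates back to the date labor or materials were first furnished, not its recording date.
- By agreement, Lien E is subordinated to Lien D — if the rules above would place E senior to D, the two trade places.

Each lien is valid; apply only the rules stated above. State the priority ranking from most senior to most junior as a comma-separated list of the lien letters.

D, E, B, C, A

Adjusting effective dates: D is treated as recorded 15 August 2023, the work-commencement date.
E is a property-tax lien and takes priority over every other lien.
Among the remaining liens, by effective date: D (15 August 2023), B (13 November 2023), C (30 April 2024), A (26 September 2024).
Because E would otherwise rank above D, the subordination swaps them.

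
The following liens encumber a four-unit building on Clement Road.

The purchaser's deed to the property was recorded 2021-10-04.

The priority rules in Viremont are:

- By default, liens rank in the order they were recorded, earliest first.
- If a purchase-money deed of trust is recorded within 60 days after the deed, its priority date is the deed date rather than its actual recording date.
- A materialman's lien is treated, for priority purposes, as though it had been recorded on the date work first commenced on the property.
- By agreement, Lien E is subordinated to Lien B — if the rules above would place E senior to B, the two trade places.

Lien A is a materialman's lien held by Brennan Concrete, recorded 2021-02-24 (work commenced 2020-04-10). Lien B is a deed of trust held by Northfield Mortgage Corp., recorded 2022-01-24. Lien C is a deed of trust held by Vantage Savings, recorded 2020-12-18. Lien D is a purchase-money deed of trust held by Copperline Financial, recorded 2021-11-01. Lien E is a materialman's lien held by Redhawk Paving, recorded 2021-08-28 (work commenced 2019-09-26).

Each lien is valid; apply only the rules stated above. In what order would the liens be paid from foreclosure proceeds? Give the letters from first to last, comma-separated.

Adjusting effective dates: A is treated as recorded 2020-04-10, the work-commencement date; D was recorded within the 60-day window, so its effective date is the deed date 2021-10-04; E relates back to 2019-09-26 (work commenced).
Sorted by effective date: E (2019-09-26), A (2020-04-10), C (2020-12-18), D (2021-10-04), B (2022-01-24).
E is senior to B before the subordination, so the two trade places.

B, A, C, D, E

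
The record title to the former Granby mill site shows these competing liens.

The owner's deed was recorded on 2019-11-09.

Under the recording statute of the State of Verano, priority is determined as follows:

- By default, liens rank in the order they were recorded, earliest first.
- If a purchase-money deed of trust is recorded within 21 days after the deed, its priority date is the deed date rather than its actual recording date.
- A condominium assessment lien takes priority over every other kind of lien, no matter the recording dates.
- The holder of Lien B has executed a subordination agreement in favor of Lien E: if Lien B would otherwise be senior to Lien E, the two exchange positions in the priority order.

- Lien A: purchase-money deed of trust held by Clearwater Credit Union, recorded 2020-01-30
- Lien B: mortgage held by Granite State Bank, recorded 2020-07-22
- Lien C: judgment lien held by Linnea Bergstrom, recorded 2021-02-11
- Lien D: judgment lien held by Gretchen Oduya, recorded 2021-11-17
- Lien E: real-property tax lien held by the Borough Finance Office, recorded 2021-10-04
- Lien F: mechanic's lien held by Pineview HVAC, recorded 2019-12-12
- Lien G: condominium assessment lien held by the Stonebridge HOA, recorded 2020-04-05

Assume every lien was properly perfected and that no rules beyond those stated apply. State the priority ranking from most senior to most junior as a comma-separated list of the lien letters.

Effective dates after the stated exceptions: A was recorded 82 days after the deed, outside the 21-day window, so it keeps its recording date.
As a condominium assessment lien, G is senior to every other lien.
Among the remaining liens, by effective date: F (2019-12-12), A (2020-01-30), B (2020-07-22), C (2021-02-11), E (2021-10-04), D (2021-11-17).
Because B would otherwise rank above E, the subordination swaps them.

G, F, A, E, C, B, D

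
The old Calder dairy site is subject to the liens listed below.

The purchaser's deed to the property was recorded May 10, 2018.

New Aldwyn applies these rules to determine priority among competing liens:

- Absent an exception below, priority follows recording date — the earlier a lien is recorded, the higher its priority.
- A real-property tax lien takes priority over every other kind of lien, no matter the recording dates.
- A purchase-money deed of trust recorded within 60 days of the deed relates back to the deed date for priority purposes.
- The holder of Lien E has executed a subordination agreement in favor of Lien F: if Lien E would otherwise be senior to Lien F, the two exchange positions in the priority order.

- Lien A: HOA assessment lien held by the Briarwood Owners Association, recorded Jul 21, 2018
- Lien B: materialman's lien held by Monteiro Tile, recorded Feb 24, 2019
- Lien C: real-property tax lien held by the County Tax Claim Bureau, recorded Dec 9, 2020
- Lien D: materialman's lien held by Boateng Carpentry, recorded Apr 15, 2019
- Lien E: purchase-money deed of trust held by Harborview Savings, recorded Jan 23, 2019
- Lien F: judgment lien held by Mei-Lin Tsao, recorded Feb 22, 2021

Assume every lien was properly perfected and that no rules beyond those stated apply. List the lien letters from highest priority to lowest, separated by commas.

First, effective dates: E missed the 60-day window (258 days after the deed), so its recording date stands.
C, as a real-property tax lien, has superpriority and ranks first.
Remaining liens by effective date: A (Jul 21, 2018), E (Jan 23, 2019), B (Feb 24, 2019), D (Apr 15, 2019), F (Feb 22, 2021).
E would otherwise be senior to F, so under the subordination agreement E and F exchange positions.

C, A, F, B, D, E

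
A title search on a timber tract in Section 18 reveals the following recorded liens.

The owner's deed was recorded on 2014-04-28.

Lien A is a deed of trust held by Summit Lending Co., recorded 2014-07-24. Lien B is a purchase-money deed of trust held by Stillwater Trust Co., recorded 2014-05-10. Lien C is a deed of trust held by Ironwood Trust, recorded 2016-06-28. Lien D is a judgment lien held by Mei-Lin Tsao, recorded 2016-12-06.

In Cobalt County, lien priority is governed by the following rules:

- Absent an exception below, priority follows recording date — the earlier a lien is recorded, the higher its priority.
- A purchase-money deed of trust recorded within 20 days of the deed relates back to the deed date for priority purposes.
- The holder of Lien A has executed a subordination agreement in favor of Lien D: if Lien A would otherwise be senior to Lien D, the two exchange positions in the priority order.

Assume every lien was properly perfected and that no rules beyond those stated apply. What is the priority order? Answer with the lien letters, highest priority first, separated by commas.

Effective dates: B relates back to the deed date 2014-04-28.
Sorted by effective date: B (2014-04-28), A (2014-07-24), C (2016-06-28), D (2016-12-06).
A is senior to D before the subordination, so the two trade places.

B, D, C, A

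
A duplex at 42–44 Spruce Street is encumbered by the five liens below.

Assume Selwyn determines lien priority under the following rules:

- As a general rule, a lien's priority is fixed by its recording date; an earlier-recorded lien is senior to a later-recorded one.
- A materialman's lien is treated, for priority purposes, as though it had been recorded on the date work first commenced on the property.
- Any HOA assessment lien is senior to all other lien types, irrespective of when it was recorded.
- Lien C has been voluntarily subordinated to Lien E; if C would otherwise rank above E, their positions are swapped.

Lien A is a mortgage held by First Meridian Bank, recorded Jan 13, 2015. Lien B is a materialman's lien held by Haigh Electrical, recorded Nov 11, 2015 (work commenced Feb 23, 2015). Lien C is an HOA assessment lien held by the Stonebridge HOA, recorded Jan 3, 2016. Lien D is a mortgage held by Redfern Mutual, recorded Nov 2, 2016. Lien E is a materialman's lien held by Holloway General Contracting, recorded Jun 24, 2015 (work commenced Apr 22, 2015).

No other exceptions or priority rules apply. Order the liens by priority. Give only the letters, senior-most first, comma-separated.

Effective dates after the stated exceptions: B is treated as recorded Feb 23, 2015, the work-commencement date; E relates back to Apr 22, 2015 (work commenced).
C is an HOA assessment lien and takes priority over every other lien.
The other liens, earliest effective date first: A (Jan 13, 2015), B (Feb 23, 2015), E (Apr 22, 2015), D (Nov 2, 2016).
C would otherwise be senior to E, so under the subordination agreement C and E exchange positions.

E, A, B, C, D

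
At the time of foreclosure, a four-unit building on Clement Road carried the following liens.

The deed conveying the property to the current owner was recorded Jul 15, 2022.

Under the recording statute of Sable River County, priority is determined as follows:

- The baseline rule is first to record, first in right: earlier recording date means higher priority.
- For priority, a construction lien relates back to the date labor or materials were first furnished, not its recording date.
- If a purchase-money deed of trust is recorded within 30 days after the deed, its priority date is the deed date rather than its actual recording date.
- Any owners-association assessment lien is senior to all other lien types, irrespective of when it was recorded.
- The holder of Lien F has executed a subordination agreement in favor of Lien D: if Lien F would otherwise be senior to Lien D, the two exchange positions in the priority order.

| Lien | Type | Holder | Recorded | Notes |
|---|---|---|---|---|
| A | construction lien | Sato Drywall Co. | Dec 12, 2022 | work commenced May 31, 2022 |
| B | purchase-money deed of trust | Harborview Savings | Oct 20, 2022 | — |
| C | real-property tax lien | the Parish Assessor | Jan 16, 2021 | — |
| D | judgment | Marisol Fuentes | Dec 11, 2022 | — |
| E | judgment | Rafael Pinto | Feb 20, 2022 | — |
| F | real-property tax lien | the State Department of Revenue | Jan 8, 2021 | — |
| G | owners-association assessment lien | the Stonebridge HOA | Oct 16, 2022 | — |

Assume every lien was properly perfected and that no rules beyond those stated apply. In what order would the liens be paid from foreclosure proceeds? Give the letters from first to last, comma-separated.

G, D, C, E, A, B, F

Effective dates after the stated exceptions: A's effective date is May 31, 2022, when work began; B was recorded 97 days after the deed, outside the 30-day window, so it keeps its recording date.
As an owners-association assessment lien, G is senior to every other lien.
The other liens, earliest effective date first: F (Jan 8, 2021), C (Jan 16, 2021), E (Feb 20, 2022), A (May 31, 2022), B (Oct 20, 2022), D (Dec 11, 2022).
The subordination applies — F was senior to D — so F and D swap.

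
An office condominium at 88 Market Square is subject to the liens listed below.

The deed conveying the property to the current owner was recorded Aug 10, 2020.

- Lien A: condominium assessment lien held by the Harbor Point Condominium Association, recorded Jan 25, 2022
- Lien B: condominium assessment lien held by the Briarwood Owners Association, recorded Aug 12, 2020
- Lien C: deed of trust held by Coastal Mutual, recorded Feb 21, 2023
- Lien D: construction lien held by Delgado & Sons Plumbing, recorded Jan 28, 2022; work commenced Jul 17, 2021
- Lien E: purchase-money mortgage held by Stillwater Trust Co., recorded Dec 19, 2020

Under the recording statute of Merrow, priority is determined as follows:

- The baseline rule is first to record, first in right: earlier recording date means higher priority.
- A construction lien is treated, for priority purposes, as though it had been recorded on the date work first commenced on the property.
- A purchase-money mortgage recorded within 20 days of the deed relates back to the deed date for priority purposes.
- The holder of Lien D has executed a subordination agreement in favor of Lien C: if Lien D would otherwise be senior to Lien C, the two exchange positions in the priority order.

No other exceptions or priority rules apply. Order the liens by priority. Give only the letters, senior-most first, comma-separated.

First, effective dates: D's effective date is Jul 17, 2021, when work began; E missed the 20-day window (131 days after the deed), so its recording date stands.
Sorted by effective date: B (Aug 12, 2020), E (Dec 19, 2020), D (Jul 17, 2021), A (Jan 25, 2022), C (Feb 21, 2023).
D would otherwise be senior to C, so under the subordination agreement D and C exchange positions.

B, E, C, A, D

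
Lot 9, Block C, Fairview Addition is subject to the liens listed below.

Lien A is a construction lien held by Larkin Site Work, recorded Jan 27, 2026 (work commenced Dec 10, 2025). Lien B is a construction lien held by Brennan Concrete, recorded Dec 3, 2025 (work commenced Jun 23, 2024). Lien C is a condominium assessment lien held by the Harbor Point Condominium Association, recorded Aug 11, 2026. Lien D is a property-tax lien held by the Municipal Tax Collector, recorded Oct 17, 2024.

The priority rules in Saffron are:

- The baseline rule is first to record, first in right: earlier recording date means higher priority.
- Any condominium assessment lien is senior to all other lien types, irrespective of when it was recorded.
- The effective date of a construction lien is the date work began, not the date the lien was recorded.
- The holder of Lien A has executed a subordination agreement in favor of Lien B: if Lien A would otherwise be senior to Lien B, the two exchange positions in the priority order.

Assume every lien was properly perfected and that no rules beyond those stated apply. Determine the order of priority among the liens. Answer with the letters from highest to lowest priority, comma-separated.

C, B, D, A

Effective dates: A relates back to Dec 10, 2025 (work commenced); B's effective date is Jun 23, 2024, when work began.
C is a condominium assessment lien, so it outranks all other liens regardless of date.
The other liens, earliest effective date first: B (Jun 23, 2024), D (Oct 17, 2024), A (Dec 10, 2025).
A already ranks below B; the subordination has no effect.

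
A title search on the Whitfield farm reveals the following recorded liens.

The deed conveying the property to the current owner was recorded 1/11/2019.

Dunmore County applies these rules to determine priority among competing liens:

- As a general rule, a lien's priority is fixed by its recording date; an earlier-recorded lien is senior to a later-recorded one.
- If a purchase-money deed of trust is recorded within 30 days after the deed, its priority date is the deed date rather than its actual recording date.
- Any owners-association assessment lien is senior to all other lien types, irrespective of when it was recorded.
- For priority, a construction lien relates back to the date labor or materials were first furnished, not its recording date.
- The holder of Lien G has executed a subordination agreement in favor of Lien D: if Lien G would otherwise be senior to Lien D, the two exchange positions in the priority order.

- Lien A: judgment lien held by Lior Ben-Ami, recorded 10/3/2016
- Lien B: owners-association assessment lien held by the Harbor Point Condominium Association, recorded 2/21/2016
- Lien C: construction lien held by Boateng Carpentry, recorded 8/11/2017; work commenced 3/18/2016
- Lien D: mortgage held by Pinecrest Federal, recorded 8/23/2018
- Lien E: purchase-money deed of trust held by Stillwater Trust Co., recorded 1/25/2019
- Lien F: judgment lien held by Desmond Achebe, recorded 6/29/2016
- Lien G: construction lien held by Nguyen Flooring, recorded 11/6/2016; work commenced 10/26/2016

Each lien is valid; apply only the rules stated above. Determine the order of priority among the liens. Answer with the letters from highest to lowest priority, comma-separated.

B, C, F, A, D, G, E

Effective dates: C relates back to 3/18/2016 (work commenced); E relates back to the deed date 1/11/2019; G's effective date is 10/26/2016, when work began.
B, as an owners-association assessment lien, has superpriority and ranks first.
The other liens, earliest effective date first: C (3/18/2016), F (6/29/2016), A (10/3/2016), G (10/26/2016), D (8/23/2018), E (1/11/2019).
G would otherwise be senior to D, so under the subordination agreement G and D exchange positions.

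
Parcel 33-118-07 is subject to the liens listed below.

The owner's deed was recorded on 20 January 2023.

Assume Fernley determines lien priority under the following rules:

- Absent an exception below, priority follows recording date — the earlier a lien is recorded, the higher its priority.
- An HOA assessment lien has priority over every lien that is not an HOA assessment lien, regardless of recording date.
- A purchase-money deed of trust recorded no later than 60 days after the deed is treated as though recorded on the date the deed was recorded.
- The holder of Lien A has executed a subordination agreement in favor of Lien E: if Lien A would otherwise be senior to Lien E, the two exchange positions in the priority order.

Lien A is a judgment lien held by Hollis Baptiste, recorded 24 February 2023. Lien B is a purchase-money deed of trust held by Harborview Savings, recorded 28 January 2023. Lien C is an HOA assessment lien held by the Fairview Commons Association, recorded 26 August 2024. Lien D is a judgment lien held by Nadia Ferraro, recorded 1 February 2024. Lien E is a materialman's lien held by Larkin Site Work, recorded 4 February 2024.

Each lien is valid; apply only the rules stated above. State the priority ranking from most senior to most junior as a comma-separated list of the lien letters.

Effective dates after the stated exceptions: B was recorded within the 60-day window, so its effective date is the deed date 20 January 2023.
As an HOA assessment lien, C is senior to every other lien.
The other liens, earliest effective date first: B (20 January 2023), A (24 February 2023), D (1 February 2024), E (4 February 2024).
A is senior to E before the subordination, so the two trade places.

C, B, E, D, A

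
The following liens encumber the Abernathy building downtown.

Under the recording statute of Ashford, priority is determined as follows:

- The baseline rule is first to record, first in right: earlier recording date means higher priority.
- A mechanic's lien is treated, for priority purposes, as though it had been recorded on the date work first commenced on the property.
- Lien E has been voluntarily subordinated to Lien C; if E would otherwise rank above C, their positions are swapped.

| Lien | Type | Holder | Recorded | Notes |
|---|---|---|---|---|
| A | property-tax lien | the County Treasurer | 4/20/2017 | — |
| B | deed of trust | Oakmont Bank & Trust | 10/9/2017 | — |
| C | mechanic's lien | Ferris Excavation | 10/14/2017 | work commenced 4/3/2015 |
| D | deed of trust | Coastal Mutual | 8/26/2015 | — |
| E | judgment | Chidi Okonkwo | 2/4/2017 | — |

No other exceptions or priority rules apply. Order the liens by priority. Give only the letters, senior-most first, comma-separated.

First, effective dates: C is treated as recorded 4/3/2015, the work-commencement date.
Sorted by effective date: C (4/3/2015), D (8/26/2015), E (2/4/2017), A (4/20/2017), B (10/9/2017).
Since E is not senior to C, the subordination leaves the order unchanged.

C, D, E, A, B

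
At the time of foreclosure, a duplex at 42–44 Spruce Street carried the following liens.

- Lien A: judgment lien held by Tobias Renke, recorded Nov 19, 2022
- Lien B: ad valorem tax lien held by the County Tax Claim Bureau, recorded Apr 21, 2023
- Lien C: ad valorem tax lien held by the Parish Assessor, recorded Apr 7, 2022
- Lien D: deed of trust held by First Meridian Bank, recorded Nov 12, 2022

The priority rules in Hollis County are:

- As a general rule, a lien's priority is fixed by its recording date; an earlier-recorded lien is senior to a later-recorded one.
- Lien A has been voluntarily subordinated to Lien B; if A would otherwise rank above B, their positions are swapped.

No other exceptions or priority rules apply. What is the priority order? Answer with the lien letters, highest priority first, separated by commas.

C, D, B, A

By effective date, earliest first: C (Apr 7, 2022), D (Nov 12, 2022), A (Nov 19, 2022), B (Apr 21, 2023).
A is senior to B before the subordination, so the two trade places.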